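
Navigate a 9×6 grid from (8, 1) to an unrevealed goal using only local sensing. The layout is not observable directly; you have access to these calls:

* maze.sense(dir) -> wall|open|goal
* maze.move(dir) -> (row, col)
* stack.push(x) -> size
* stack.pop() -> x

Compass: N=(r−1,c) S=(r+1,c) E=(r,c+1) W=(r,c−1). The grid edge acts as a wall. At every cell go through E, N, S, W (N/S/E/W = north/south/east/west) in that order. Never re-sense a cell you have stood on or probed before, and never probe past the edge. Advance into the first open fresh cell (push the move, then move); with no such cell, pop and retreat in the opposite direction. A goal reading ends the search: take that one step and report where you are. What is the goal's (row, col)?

I try maze.sense(dir: east), yielding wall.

I call maze.sense(dir: north), giving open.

Next I call stack.push(x: north), yielding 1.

I invoke maze.move(dir: north), → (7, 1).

Using maze.sense(dir: east), and get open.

Then stack.push(x: east), and get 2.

I invoke maze.move(dir: east), — result: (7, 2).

I call maze.sense(dir: east), yielding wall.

Now I run maze.sense(dir: north), giving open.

I try stack.push(x: north), and observe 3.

I call maze.move(dir: north), giving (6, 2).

Using maze.sense(dir: east), and observe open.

Calling stack.push(x: east), which returns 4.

I call maze.move(dir: east), and observe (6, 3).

Next I call maze.sense(dir: east), — result: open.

I call stack.push(x: east), and get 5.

Invoking maze.move(dir: east), giving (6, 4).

Next I call maze.sense(dir: east), yielding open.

Invoking stack.push(x: east), giving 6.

I use maze.move(dir: east), which returns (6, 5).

I call maze.sense(dir: north), → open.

Using stack.push(x: north), which returns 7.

Calling maze.move(dir: north), and see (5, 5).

Now I run maze.sense(dir: north), and get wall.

I invoke maze.sense(dir: west), and see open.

I call stack.push(x: west), → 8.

Calling maze.move(dir: west), yielding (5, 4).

Then maze.sense(dir: north), which returns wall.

I call maze.sense(dir: west), which returns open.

Invoking stack.push(x: west), → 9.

Now I run maze.move(dir: west), : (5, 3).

Calling maze.sense(dir: north), and see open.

Invoking stack.push(x: north), giving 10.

Using maze.move(dir: north), yielding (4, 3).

Using maze.sense(dir: north), : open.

I use stack.push(x: north), : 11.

Invoking maze.move(dir: north), and see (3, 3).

I use maze.sense(dir: east), → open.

I use stack.push(x: east), giving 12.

Using maze.move(dir: east), → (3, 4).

Using maze.sense(dir: east), and see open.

Calling stack.push(x: east), yielding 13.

Now I run maze.move(dir: east), giving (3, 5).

Using maze.sense(dir: north), which returns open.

Using stack.push(x: north), — result: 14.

Calling maze.move(dir: north), which returns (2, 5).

I call maze.sense(dir: north), : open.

Now I run stack.push(x: north), which returns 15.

Calling maze.move(dir: north), → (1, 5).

Then maze.sense(dir: north), and get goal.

Using maze.move(dir: north), and get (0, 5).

Answer: (0, 5)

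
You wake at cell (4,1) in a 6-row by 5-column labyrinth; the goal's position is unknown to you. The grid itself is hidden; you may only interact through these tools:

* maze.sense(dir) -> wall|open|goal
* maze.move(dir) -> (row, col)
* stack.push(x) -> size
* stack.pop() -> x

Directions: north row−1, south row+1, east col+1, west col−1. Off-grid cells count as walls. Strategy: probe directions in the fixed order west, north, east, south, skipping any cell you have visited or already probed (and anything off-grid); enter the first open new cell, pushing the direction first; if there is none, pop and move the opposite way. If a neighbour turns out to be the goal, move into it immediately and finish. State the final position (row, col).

[in] maze.sense dir='west'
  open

[in] stack.push x='west'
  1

[in] maze.move dir='west'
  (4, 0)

[in] maze.sense dir='north'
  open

[in] stack.push x='north'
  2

[in] maze.move dir='north'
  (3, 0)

[in] maze.sense dir='north'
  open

[in] stack.push x='north'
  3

[in] maze.move dir='north'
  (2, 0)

[in] maze.sense dir='north'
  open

[in] stack.push x='north'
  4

[in] maze.move dir='north'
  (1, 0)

[in] maze.sense dir='north'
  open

[in] stack.push x='north'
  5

[in] maze.move dir='north'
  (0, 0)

[in] maze.sense dir='east'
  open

[in] stack.push x='east'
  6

[in] maze.move dir='east'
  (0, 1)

[in] maze.sense dir='east'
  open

[in] stack.push x='east'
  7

[in] maze.move dir='east'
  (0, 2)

[in] maze.sense dir='east'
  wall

[in] maze.sense dir='south'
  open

[in] stack.push x='south'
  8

[in] maze.move dir='south'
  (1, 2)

[in] maze.sense dir='west'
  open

[in] stack.push x='west'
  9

[in] maze.move dir='west'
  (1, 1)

[in] maze.sense dir='south'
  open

[in] stack.push x='south'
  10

[in] maze.move dir='south'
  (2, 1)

[in] maze.sense dir='east'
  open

[in] stack.push x='east'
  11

[in] maze.move dir='east'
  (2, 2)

[in] maze.sense dir='east'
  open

[in] stack.push x='east'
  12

[in] maze.move dir='east'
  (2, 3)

[in] maze.sense dir='north'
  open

[in] stack.push x='north'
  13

[in] maze.move dir='north'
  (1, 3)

[in] maze.sense dir='east'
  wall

[in] stack.pop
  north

[in] maze.move dir='south'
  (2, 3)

[in] maze.sense dir='east'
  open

[in] stack.push x='east'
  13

[in] maze.move dir='east'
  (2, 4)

[in] maze.sense dir='south'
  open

[in] stack.push x='south'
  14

[in] maze.move dir='south'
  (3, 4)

[in] maze.sense dir='west'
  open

[in] stack.push x='west'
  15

[in] maze.move dir='west'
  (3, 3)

[in] maze.sense dir='west'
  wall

[in] maze.sense dir='south'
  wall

[in] stack.pop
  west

[in] maze.move dir='east'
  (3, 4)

[in] maze.sense dir='south'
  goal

[in] maze.move dir='south'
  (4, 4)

Answer: (4, 4)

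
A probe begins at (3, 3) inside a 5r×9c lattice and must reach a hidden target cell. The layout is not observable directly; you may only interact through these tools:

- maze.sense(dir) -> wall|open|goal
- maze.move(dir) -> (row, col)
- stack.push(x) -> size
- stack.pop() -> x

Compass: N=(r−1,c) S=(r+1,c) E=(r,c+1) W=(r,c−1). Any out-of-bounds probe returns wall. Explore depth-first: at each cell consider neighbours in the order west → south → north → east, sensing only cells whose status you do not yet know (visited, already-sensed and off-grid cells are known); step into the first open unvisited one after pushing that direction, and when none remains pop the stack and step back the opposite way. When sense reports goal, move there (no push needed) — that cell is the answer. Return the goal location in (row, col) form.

~$ sense dir='west'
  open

~$ push x='west'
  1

~$ move dir='west'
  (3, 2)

~$ sense dir='west'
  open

~$ push x='west'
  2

~$ move dir='west'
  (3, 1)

~$ sense dir='west'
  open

~$ push x='west'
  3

~$ move dir='west'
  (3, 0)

~$ sense dir='south'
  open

~$ push x='south'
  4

~$ move dir='south'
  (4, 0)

~$ sense dir='east'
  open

~$ push x='east'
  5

~$ move dir='east'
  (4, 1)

~$ sense dir='east'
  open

~$ push x='east'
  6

~$ move dir='east'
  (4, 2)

~$ sense dir='east'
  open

~$ push x='east'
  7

~$ move dir='east'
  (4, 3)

~$ sense dir='east'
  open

~$ push x='east'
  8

~$ move dir='east'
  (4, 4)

~$ sense dir='north'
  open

~$ push x='north'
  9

~$ move dir='north'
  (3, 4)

~$ sense dir='north'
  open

~$ push x='north'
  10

~$ move dir='north'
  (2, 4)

~$ sense dir='west'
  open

~$ push x='west'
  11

~$ move dir='west'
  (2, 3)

~$ sense dir='west'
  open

~$ push x='west'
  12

~$ move dir='west'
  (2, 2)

~$ sense dir='west'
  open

~$ push x='west'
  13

~$ move dir='west'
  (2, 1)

~$ sense dir='west'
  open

~$ push x='west'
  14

~$ move dir='west'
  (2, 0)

~$ sense dir='north'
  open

~$ push x='north'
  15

~$ move dir='north'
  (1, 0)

~$ sense dir='north'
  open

~$ push x='north'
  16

~$ move dir='north'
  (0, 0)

~$ sense dir='east'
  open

~$ push x='east'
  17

~$ move dir='east'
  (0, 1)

~$ sense dir='south'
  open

~$ push x='south'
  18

~$ move dir='south'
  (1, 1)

~$ sense dir='east'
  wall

~$ pop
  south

~$ move dir='north'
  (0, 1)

~$ sense dir='east'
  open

~$ push x='east'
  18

~$ move dir='east'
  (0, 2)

~$ sense dir='east'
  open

~$ push x='east'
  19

~$ move dir='east'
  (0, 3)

~$ sense dir='south'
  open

~$ push x='south'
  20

~$ move dir='south'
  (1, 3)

~$ sense dir='east'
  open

~$ push x='east'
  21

~$ move dir='east'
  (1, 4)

~$ sense dir='north'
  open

~$ push x='north'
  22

~$ move dir='north'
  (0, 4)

~$ sense dir='east'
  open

~$ push x='east'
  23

~$ move dir='east'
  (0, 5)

~$ sense dir='south'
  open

~$ push x='south'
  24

~$ move dir='south'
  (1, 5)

~$ sense dir='south'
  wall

~$ sense dir='east'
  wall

~$ pop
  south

~$ move dir='north'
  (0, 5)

~$ sense dir='east'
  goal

~$ move dir='east'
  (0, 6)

Answer: (0, 6)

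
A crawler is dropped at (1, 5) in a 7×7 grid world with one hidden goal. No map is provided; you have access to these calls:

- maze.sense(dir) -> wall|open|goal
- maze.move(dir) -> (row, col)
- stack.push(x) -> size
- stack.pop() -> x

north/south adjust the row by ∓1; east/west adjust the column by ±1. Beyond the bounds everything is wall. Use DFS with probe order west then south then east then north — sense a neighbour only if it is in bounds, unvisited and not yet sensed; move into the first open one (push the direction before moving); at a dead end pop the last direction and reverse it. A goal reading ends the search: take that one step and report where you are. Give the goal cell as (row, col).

~$ maze.sense dir='west'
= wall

~$ maze.sense dir='south'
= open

~$ stack.push x='south'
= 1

~$ maze.move dir='south'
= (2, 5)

~$ maze.sense dir='west'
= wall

~$ maze.sense dir='south'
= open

~$ stack.push x='south'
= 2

~$ maze.move dir='south'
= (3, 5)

~$ maze.sense dir='west'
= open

~$ stack.push x='west'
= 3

~$ maze.move dir='west'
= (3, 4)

~$ maze.sense dir='west'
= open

~$ stack.push x='west'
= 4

~$ maze.move dir='west'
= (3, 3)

~$ maze.sense dir='west'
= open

~$ stack.push x='west'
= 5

~$ maze.move dir='west'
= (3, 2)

~$ maze.sense dir='west'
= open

~$ stack.push x='west'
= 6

~$ maze.move dir='west'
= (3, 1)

~$ maze.sense dir='west'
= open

~$ stack.push x='west'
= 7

~$ maze.move dir='west'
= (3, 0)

~$ maze.sense dir='south'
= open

~$ stack.push x='south'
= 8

~$ maze.move dir='south'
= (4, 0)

~$ maze.sense dir='south'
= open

~$ stack.push x='south'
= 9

~$ maze.move dir='south'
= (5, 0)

~$ maze.sense dir='south'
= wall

~$ maze.sense dir='east'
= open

~$ stack.push x='east'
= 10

~$ maze.move dir='east'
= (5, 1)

~$ maze.sense dir='south'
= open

~$ stack.push x='south'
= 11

~$ maze.move dir='south'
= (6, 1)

~$ maze.sense dir='east'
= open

~$ stack.push x='east'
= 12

~$ maze.move dir='east'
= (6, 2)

~$ maze.sense dir='east'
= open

~$ stack.push x='east'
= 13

~$ maze.move dir='east'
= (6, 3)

~$ maze.sense dir='east'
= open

~$ stack.push x='east'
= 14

~$ maze.move dir='east'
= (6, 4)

~$ maze.sense dir='east'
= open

~$ stack.push x='east'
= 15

~$ maze.move dir='east'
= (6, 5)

~$ maze.sense dir='east'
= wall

~$ maze.sense dir='north'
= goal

~$ maze.move dir='north'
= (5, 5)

Answer: (5, 5)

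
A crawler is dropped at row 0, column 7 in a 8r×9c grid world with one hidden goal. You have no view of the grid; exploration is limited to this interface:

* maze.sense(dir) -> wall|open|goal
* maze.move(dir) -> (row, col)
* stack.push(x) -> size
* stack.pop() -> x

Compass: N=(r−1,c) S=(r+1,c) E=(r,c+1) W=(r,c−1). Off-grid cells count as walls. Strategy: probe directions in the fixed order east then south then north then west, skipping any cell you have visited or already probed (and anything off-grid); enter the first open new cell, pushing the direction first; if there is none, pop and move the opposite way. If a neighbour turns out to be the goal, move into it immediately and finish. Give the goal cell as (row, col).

·→ maze.sense(dir→east)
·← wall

·→ maze.sense(dir→south)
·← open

·→ stack.push(x→south)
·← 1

·→ maze.move(dir→south)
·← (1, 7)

·→ maze.sense(dir→east)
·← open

·→ stack.push(x→east)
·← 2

·→ maze.move(dir→east)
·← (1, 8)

·→ maze.sense(dir→south)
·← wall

·→ stack.pop()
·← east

·→ maze.move(dir→west)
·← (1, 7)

·→ maze.sense(dir→south)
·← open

·→ stack.push(x→south)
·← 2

·→ maze.move(dir→south)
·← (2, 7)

·→ maze.sense(dir→south)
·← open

·→ stack.push(x→south)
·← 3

·→ maze.move(dir→south)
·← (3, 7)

·→ maze.sense(dir→east)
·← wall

·→ maze.sense(dir→south)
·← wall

·→ maze.sense(dir→west)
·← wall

·→ stack.pop()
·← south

·→ maze.move(dir→north)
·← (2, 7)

·→ maze.sense(dir→west)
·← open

·→ stack.push(x→west)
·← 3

·→ maze.move(dir→west)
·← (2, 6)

·→ maze.sense(dir→north)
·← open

·→ stack.push(x→north)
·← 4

·→ maze.move(dir→north)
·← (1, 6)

·→ maze.sense(dir→north)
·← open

·→ stack.push(x→north)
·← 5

·→ maze.move(dir→north)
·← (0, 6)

·→ maze.sense(dir→west)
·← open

·→ stack.push(x→west)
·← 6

·→ maze.move(dir→west)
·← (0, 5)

·→ maze.sense(dir→south)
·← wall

·→ maze.sense(dir→west)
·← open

·→ stack.push(x→west)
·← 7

·→ maze.move(dir→west)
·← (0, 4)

·→ maze.sense(dir→south)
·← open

·→ stack.push(x→south)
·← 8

·→ maze.move(dir→south)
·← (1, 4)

·→ maze.sense(dir→south)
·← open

·→ stack.push(x→south)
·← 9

·→ maze.move(dir→south)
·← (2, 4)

·→ maze.sense(dir→east)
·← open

·→ stack.push(x→east)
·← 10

·→ maze.move(dir→east)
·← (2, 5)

·→ maze.sense(dir→south)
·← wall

·→ stack.pop()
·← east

·→ maze.move(dir→west)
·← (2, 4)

·→ maze.sense(dir→south)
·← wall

·→ maze.sense(dir→west)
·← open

·→ stack.push(x→west)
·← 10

·→ maze.move(dir→west)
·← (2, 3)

·→ maze.sense(dir→south)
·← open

·→ stack.push(x→south)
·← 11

·→ maze.move(dir→south)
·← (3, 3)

·→ maze.sense(dir→south)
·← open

·→ stack.push(x→south)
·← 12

·→ maze.move(dir→south)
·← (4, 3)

·→ maze.sense(dir→east)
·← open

·→ stack.push(x→east)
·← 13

·→ maze.move(dir→east)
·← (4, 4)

·→ maze.sense(dir→east)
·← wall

·→ maze.sense(dir→south)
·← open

·→ stack.push(x→south)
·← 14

·→ maze.move(dir→south)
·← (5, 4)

·→ maze.sense(dir→east)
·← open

·→ stack.push(x→east)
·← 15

·→ maze.move(dir→east)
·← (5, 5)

·→ maze.sense(dir→east)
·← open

·→ stack.push(x→east)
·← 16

·→ maze.move(dir→east)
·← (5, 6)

·→ maze.sense(dir→east)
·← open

·→ stack.push(x→east)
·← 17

·→ maze.move(dir→east)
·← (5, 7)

·→ maze.sense(dir→east)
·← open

·→ stack.push(x→east)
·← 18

·→ maze.move(dir→east)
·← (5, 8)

·→ maze.sense(dir→south)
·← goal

·→ maze.move(dir→south)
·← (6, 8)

Answer: (6, 8)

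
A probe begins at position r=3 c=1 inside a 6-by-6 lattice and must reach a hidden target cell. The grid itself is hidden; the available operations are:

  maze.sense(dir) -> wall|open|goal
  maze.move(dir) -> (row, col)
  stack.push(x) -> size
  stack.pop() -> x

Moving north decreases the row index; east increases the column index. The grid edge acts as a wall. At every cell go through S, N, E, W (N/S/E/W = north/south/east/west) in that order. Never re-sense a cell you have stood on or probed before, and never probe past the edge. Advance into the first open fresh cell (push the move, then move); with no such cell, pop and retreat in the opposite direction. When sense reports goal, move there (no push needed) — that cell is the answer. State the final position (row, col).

% sense dir=south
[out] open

% push x=south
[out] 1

% move dir=south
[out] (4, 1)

% sense dir=south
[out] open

% push x=south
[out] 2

% move dir=south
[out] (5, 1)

% sense dir=east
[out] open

% push x=east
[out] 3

% move dir=east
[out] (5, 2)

% sense dir=north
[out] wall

% sense dir=east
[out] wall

% pop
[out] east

% move dir=west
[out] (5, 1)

% sense dir=west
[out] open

% push x=west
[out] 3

% move dir=west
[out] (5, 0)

% sense dir=north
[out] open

% push x=north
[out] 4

% move dir=north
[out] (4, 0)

% sense dir=north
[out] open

% push x=north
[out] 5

% move dir=north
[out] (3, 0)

% sense dir=north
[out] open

% push x=north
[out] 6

% move dir=north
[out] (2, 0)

% sense dir=north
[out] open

% push x=north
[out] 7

% move dir=north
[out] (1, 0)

% sense dir=north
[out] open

% push x=north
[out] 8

% move dir=north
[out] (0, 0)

% sense dir=east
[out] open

% push x=east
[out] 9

% move dir=east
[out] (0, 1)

% sense dir=south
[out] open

% push x=south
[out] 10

% move dir=south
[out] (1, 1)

% sense dir=south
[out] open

% push x=south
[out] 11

% move dir=south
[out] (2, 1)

% sense dir=east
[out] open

% push x=east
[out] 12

% move dir=east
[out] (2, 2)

% sense dir=south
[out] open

% push x=south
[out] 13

% move dir=south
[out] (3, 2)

% sense dir=east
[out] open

% push x=east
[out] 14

% move dir=east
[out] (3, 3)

% sense dir=south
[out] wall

% sense dir=north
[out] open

% push x=north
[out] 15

% move dir=north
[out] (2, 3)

% sense dir=north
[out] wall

% sense dir=east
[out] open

% push x=east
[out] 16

% move dir=east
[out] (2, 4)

% sense dir=south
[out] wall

% sense dir=north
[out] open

% push x=north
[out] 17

% move dir=north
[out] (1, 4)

% sense dir=north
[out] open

% push x=north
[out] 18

% move dir=north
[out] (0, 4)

% sense dir=east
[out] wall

% sense dir=west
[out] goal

% move dir=west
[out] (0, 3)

Answer: (0, 3)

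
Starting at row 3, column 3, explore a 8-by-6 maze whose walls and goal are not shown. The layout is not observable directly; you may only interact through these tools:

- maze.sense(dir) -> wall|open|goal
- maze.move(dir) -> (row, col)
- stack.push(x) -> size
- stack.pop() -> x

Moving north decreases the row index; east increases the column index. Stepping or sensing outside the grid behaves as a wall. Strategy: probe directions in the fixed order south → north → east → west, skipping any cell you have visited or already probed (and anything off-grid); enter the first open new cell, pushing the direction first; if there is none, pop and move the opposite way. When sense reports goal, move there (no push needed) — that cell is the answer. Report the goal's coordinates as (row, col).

CALL maze.sense[dir='south']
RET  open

CALL stack.push[x='south']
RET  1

CALL maze.move[dir='south']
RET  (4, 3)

CALL maze.sense[dir='south']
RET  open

CALL stack.push[x='south']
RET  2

CALL maze.move[dir='south']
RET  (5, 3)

CALL maze.sense[dir='south']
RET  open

CALL stack.push[x='south']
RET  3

CALL maze.move[dir='south']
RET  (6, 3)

CALL maze.sense[dir='south']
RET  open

CALL stack.push[x='south']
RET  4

CALL maze.move[dir='south']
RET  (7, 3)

CALL maze.sense[dir='east']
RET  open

CALL stack.push[x='east']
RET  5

CALL maze.move[dir='east']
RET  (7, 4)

CALL maze.sense[dir='north']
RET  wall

CALL maze.sense[dir='east']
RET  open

CALL stack.push[x='east']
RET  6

CALL maze.move[dir='east']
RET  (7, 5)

CALL maze.sense[dir='north']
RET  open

CALL stack.push[x='north']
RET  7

CALL maze.move[dir='north']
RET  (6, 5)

CALL maze.sense[dir='north']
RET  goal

CALL maze.move[dir='north']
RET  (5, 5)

Answer: (5, 5)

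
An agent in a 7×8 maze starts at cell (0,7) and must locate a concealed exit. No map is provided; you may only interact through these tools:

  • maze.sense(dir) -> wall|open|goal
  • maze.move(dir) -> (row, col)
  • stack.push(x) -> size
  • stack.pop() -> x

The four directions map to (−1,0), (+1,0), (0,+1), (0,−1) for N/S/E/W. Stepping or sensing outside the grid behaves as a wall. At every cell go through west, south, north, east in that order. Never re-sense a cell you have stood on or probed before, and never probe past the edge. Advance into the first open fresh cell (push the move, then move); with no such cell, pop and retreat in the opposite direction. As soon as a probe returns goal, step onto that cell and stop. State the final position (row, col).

-- sense(west) -> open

-- push(west) -> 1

-- move(west) -> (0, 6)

-- sense(west) -> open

-- push(west) -> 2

-- move(west) -> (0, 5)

-- sense(west) -> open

-- push(west) -> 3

-- move(west) -> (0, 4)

-- sense(west) -> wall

-- sense(south) -> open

-- push(south) -> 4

-- move(south) -> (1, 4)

-- sense(west) -> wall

-- sense(south) -> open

-- push(south) -> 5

-- move(south) -> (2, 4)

-- sense(west) -> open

-- push(west) -> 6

-- move(west) -> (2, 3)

-- sense(west) -> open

-- push(west) -> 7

-- move(west) -> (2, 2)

-- sense(west) -> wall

-- sense(south) -> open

-- push(south) -> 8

-- move(south) -> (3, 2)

-- sense(west) -> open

-- push(west) -> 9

-- move(west) -> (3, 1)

-- sense(west) -> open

-- push(west) -> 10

-- move(west) -> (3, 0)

-- sense(south) -> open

-- push(south) -> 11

-- move(south) -> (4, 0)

-- sense(south) -> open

-- push(south) -> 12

-- move(south) -> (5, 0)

-- sense(south) -> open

-- push(south) -> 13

-- move(south) -> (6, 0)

-- sense(east) -> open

-- push(east) -> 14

-- move(east) -> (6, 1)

-- sense(north) -> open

-- push(north) -> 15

-- move(north) -> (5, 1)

-- sense(north) -> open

-- push(north) -> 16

-- move(north) -> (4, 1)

-- sense(east) -> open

-- push(east) -> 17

-- move(east) -> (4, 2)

-- sense(south) -> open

-- push(south) -> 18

-- move(south) -> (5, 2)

-- sense(south) -> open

-- push(south) -> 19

-- move(south) -> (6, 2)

-- sense(east) -> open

-- push(east) -> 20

-- move(east) -> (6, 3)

-- sense(north) -> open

-- push(north) -> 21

-- move(north) -> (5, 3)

-- sense(north) -> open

-- push(north) -> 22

-- move(north) -> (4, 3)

-- sense(north) -> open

-- push(north) -> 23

-- move(north) -> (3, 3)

-- sense(east) -> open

-- push(east) -> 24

-- move(east) -> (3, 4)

-- sense(south) -> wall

-- sense(east) -> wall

-- pop() -> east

-- move(west) -> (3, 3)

-- pop() -> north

-- move(south) -> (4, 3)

-- pop() -> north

-- move(south) -> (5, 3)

-- sense(east) -> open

-- push(east) -> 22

-- move(east) -> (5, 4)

-- sense(south) -> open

-- push(south) -> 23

-- move(south) -> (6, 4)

-- sense(east) -> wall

-- pop() -> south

-- move(north) -> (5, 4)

-- sense(east) -> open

-- push(east) -> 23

-- move(east) -> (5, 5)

-- sense(north) -> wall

-- sense(east) -> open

-- push(east) -> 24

-- move(east) -> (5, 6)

-- sense(south) -> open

-- push(south) -> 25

-- move(south) -> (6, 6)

-- sense(east) -> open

-- push(east) -> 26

-- move(east) -> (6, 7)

-- sense(north) -> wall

-- pop() -> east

-- move(west) -> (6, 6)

-- pop() -> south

-- move(north) -> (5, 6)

-- sense(north) -> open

-- push(north) -> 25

-- move(north) -> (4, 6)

-- sense(north) -> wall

-- sense(east) -> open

-- push(east) -> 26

-- move(east) -> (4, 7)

-- sense(north) -> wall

-- pop() -> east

-- move(west) -> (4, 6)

-- pop() -> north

-- move(south) -> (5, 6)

-- pop() -> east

-- move(west) -> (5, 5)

-- pop() -> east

-- move(west) -> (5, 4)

-- pop() -> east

-- move(west) -> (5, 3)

-- pop() -> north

-- move(south) -> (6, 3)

-- pop() -> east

-- move(west) -> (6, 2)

-- pop() -> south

-- move(north) -> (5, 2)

-- pop() -> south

-- move(north) -> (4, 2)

-- pop() -> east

-- move(west) -> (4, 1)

-- pop() -> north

-- move(south) -> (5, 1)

-- pop() -> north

-- move(south) -> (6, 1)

-- pop() -> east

-- move(west) -> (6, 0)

-- pop() -> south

-- move(north) -> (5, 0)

-- pop() -> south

-- move(north) -> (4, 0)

-- pop() -> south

-- move(north) -> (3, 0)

-- sense(north) -> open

-- push(north) -> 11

-- move(north) -> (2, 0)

-- sense(north) -> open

-- push(north) -> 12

-- move(north) -> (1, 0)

-- sense(north) -> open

-- push(north) -> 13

-- move(north) -> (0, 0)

-- sense(east) -> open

-- push(east) -> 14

-- move(east) -> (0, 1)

-- sense(south) -> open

-- push(south) -> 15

-- move(south) -> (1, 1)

-- sense(east) -> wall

-- pop() -> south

-- move(north) -> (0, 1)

-- sense(east) -> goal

-- move(east) -> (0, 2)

Answer: (0, 2)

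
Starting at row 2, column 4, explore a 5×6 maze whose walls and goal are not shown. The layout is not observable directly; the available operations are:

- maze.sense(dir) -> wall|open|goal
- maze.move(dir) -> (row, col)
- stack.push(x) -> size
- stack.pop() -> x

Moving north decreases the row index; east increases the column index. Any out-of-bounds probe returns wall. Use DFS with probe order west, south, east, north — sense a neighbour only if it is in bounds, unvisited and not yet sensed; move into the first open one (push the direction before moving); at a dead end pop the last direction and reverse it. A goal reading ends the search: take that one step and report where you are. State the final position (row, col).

! 1. maze.sense(west) => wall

! 2. maze.sense(south) => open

! 3. stack.push(south) => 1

! 4. maze.move(south) => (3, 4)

! 5. maze.sense(west) => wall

! 6. maze.sense(south) => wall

! 7. maze.sense(east) => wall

! 8. stack.pop() => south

! 9. maze.move(north) => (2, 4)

! 10. maze.sense(east) => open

! 11. stack.push(east) => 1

! 12. maze.move(east) => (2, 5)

! 13. maze.sense(north) => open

! 14. stack.push(north) => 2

! 15. maze.move(north) => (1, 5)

! 16. maze.sense(west) => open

! 17. stack.push(west) => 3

! 18. maze.move(west) => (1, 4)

! 19. maze.sense(west) => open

! 20. stack.push(west) => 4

! 21. maze.move(west) => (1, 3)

! 22. maze.sense(west) => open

! 23. stack.push(west) => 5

! 24. maze.move(west) => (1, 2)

! 25. maze.sense(west) => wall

! 26. maze.sense(south) => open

! 27. stack.push(south) => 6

! 28. maze.move(south) => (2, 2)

! 29. maze.sense(west) => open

! 30. stack.push(west) => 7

! 31. maze.move(west) => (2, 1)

! 32. maze.sense(west) => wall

! 33. maze.sense(south) => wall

! 34. stack.pop() => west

! 35. maze.move(east) => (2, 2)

! 36. maze.sense(south) => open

! 37. stack.push(south) => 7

! 38. maze.move(south) => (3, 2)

! 39. maze.sense(south) => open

! 40. stack.push(south) => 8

! 41. maze.move(south) => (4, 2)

! 42. maze.sense(west) => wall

! 43. maze.sense(east) => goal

! 44. maze.move(east) => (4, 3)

Answer: (4, 3)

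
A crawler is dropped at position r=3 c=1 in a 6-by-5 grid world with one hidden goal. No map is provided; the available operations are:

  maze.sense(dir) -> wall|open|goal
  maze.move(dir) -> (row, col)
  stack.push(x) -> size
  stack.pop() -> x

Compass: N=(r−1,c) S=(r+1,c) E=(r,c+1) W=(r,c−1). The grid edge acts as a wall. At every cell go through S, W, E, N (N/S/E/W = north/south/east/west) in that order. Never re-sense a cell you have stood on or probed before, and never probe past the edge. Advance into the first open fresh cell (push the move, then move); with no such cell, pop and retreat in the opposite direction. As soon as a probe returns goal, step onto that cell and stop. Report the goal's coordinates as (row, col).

Using maze.sense passing dir→south, → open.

Calling stack.push passing x→south, : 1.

Calling maze.move passing dir→south, : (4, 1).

Then maze.sense passing dir→south, which returns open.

I use stack.push passing x→south, — result: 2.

Using maze.move passing dir→south, which returns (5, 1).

Now I run maze.sense passing dir→west, yielding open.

I try stack.push passing x→west, and observe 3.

Next I call maze.move passing dir→west, and observe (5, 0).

Invoking maze.sense passing dir→north, : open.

I call stack.push passing x→north, → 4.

I try maze.move passing dir→north, : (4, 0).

Then maze.sense passing dir→north, → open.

I call stack.push passing x→north, yielding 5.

Calling maze.move passing dir→north, yielding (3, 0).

Calling maze.sense passing dir→north, : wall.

Calling stack.pop(), and see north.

Calling maze.move passing dir→south, and see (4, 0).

Now I run stack.pop, giving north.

Using maze.move passing dir→south, : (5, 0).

I call stack.pop, — result: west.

I try maze.move passing dir→east, and observe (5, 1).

I try maze.sense passing dir→east, → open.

I invoke stack.push passing x→east, and see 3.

Using maze.move passing dir→east, yielding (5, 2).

Invoking maze.sense passing dir→east, yielding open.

I run stack.push passing x→east, which returns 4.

I use maze.move passing dir→east, — result: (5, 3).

I invoke maze.sense passing dir→east, and see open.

Then stack.push passing x→east, which returns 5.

Using maze.move passing dir→east, and see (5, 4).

I run maze.sense passing dir→north, : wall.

Next I call stack.pop, : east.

Next I call maze.move passing dir→west, and get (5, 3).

Using maze.sense passing dir→north, which returns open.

Now I run stack.push passing x→north, — result: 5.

I run maze.move passing dir→north, and see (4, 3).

Calling maze.sense passing dir→west, giving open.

Invoking stack.push passing x→west, : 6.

Using maze.move passing dir→west, and get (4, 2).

I invoke maze.sense passing dir→north, → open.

Invoking stack.push passing x→north, which returns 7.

I call maze.move passing dir→north, which returns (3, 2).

I run maze.sense passing dir→east, giving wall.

Calling maze.sense passing dir→north, : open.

Now I run stack.push passing x→north, and see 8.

Using maze.move passing dir→north, yielding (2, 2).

Next I call maze.sense passing dir→west, yielding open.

Using stack.push passing x→west, giving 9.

Now I run maze.move passing dir→west, and get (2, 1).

Using maze.sense passing dir→north, and observe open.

I invoke stack.push passing x→north, yielding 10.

Invoking maze.move passing dir→north, and get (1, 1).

I call maze.sense passing dir→west, and get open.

Then stack.push passing x→west, and get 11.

I try maze.move passing dir→west, : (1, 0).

Invoking maze.sense passing dir→north, : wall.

Using stack.pop, and see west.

Using maze.move passing dir→east, → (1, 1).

Then maze.sense passing dir→east, and get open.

I use stack.push passing x→east, and get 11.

Next I call maze.move passing dir→east, yielding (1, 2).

Invoking maze.sense passing dir→east, — result: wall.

Invoking maze.sense passing dir→north, → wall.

Now I run stack.pop(), → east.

I run maze.move passing dir→west, : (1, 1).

Calling maze.sense passing dir→north, : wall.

Then stack.pop(), → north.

I invoke maze.move passing dir→south, : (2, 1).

I run stack.pop(), and observe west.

I use maze.move passing dir→east, which returns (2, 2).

I try maze.sense passing dir→east, which returns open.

I use stack.push passing x→east, and observe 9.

I use maze.move passing dir→east, yielding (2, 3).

Calling maze.sense passing dir→east, giving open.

Invoking stack.push passing x→east, → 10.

Then maze.move passing dir→east, : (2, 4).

I run maze.sense passing dir→south, — result: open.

I run stack.push passing x→south, and see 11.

Now I run maze.move passing dir→south, → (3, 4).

I use stack.pop, and observe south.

I try maze.move passing dir→north, yielding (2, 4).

Now I run maze.sense passing dir→north, yielding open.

I call stack.push passing x→north, which returns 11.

Using maze.move passing dir→north, yielding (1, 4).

Then maze.sense passing dir→north, and get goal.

Then maze.move passing dir→north, → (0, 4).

Answer: (0, 4)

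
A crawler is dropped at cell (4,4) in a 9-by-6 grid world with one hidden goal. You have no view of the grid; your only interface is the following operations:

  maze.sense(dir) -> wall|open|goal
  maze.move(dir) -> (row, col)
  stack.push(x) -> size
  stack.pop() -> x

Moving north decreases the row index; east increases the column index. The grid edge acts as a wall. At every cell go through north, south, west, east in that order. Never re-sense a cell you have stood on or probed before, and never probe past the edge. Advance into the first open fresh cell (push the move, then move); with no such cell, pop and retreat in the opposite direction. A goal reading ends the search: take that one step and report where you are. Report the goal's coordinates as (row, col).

Step: maze.sense[dir: north]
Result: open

Step: stack.push[x: north]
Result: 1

Step: maze.move[dir: north]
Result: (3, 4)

Step: maze.sense[dir: north]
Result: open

Step: stack.push[x: north]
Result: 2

Step: maze.move[dir: north]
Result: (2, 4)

Step: maze.sense[dir: north]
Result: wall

Step: maze.sense[dir: west]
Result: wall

Step: maze.sense[dir: east]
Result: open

Step: stack.push[x: east]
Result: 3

Step: maze.move[dir: east]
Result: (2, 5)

Step: maze.sense[dir: north]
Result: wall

Step: maze.sense[dir: south]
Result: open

Step: stack.push[x: south]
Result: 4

Step: maze.move[dir: south]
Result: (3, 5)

Step: maze.sense[dir: south]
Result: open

Step: stack.push[x: south]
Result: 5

Step: maze.move[dir: south]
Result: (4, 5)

Step: maze.sense[dir: south]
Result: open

Step: stack.push[x: south]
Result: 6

Step: maze.move[dir: south]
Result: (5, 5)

Step: maze.sense[dir: south]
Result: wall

Step: maze.sense[dir: west]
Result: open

Step: stack.push[x: west]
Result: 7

Step: maze.move[dir: west]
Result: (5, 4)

Step: maze.sense[dir: south]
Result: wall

Step: maze.sense[dir: west]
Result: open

Step: stack.push[x: west]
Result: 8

Step: maze.move[dir: west]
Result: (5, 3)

Step: maze.sense[dir: north]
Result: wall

Step: maze.sense[dir: south]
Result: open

Step: stack.push[x: south]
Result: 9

Step: maze.move[dir: south]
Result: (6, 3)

Step: maze.sense[dir: south]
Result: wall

Step: maze.sense[dir: west]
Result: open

Step: stack.push[x: west]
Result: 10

Step: maze.move[dir: west]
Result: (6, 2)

Step: maze.sense[dir: north]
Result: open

Step: stack.push[x: north]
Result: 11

Step: maze.move[dir: north]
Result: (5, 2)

Step: maze.sense[dir: north]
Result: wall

Step: maze.sense[dir: west]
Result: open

Step: stack.push[x: west]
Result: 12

Step: maze.move[dir: west]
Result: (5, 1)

Step: maze.sense[dir: north]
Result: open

Step: stack.push[x: north]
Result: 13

Step: maze.move[dir: north]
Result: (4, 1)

Step: maze.sense[dir: north]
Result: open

Step: stack.push[x: north]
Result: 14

Step: maze.move[dir: north]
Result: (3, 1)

Step: maze.sense[dir: north]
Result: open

Step: stack.push[x: north]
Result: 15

Step: maze.move[dir: north]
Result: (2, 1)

Step: maze.sense[dir: north]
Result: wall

Step: maze.sense[dir: west]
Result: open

Step: stack.push[x: west]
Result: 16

Step: maze.move[dir: west]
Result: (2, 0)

Step: maze.sense[dir: north]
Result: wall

Step: maze.sense[dir: south]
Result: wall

Step: stack.pop[]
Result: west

Step: maze.move[dir: east]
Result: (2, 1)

Step: maze.sense[dir: east]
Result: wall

Step: stack.pop[]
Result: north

Step: maze.move[dir: south]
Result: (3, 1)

Step: maze.sense[dir: east]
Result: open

Step: stack.push[x: east]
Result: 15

Step: maze.move[dir: east]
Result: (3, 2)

Step: maze.sense[dir: east]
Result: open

Step: stack.push[x: east]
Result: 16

Step: maze.move[dir: east]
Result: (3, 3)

Step: stack.pop[]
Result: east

Step: maze.move[dir: west]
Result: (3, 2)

Step: stack.pop[]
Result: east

Step: maze.move[dir: west]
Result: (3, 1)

Step: stack.pop[]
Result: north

Step: maze.move[dir: south]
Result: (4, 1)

Step: maze.sense[dir: west]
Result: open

Step: stack.push[x: west]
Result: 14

Step: maze.move[dir: west]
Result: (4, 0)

Step: maze.sense[dir: south]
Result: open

Step: stack.push[x: south]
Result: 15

Step: maze.move[dir: south]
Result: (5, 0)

Step: maze.sense[dir: south]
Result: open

Step: stack.push[x: south]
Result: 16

Step: maze.move[dir: south]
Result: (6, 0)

Step: maze.sense[dir: south]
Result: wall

Step: maze.sense[dir: east]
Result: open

Step: stack.push[x: east]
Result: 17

Step: maze.move[dir: east]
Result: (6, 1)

Step: maze.sense[dir: south]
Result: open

Step: stack.push[x: south]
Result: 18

Step: maze.move[dir: south]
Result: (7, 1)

Step: maze.sense[dir: south]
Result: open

Step: stack.push[x: south]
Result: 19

Step: maze.move[dir: south]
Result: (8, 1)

Step: maze.sense[dir: west]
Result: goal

Step: maze.move[dir: west]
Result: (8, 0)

Answer: (8, 0)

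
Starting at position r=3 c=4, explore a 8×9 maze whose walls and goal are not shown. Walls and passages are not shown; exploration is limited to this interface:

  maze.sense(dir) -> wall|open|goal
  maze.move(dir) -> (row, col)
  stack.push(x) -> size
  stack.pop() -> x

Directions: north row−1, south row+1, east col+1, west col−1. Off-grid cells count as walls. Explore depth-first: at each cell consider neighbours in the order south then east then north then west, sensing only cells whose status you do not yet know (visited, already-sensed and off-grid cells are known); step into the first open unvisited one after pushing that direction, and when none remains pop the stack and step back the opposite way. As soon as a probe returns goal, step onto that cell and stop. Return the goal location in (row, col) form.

-- 1. maze.sense(south) ~> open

-- 2. stack.push(south) ~> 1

-- 3. maze.move(south) ~> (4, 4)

-- 4. maze.sense(south) ~> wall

-- 5. maze.sense(east) ~> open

-- 6. stack.push(east) ~> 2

-- 7. maze.move(east) ~> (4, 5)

-- 8. maze.sense(south) ~> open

-- 9. stack.push(south) ~> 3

-- 10. maze.move(south) ~> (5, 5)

-- 11. maze.sense(south) ~> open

-- 12. stack.push(south) ~> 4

-- 13. maze.move(south) ~> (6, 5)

-- 14. maze.sense(south) ~> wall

-- 15. maze.sense(east) ~> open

-- 16. stack.push(east) ~> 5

-- 17. maze.move(east) ~> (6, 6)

-- 18. maze.sense(south) ~> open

-- 19. stack.push(south) ~> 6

-- 20. maze.move(south) ~> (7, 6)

-- 21. maze.sense(east) ~> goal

-- 22. maze.move(east) ~> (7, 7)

Answer: (7, 7)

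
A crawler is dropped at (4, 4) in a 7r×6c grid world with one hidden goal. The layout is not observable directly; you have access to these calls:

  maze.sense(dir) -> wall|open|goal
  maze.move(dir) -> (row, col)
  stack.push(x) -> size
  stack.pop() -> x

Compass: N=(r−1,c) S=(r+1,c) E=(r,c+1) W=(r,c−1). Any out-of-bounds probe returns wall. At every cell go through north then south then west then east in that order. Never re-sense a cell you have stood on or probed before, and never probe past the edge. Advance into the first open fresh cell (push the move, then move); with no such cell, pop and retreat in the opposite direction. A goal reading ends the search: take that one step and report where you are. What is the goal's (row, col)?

I invoke maze.sense with dir→north, which returns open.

I try stack.push with x→north, → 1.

I invoke maze.move with dir→north, which returns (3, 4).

I use maze.sense with dir→north, yielding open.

I run stack.push with x→north, → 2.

I run maze.move with dir→north, : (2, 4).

I call maze.sense with dir→north, and get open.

I run stack.push with x→north, which returns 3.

I use maze.move with dir→north, and observe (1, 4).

Calling maze.sense with dir→north, giving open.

Next I call stack.push with x→north, which returns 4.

Using maze.move with dir→north, and see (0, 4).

I try maze.sense with dir→west, and get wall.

Using maze.sense with dir→east, : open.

Now I run stack.push with x→east, which returns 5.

I invoke maze.move with dir→east, yielding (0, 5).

I invoke maze.sense with dir→south, and get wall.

Invoking stack.pop(), and get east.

I use maze.move with dir→west, — result: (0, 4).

Then stack.pop(), : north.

I invoke maze.move with dir→south, → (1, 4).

I invoke maze.sense with dir→west, and get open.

I try stack.push with x→west, and observe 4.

I call maze.move with dir→west, which returns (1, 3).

Calling maze.sense with dir→south, giving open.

Using stack.push with x→south, and get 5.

Next I call maze.move with dir→south, and observe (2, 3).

I invoke maze.sense with dir→south, and observe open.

I invoke stack.push with x→south, and observe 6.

I use maze.move with dir→south, and see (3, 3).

I invoke maze.sense with dir→south, and see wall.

I run maze.sense with dir→west, : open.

Using stack.push with x→west, : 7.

Using maze.move with dir→west, and observe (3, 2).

Calling maze.sense with dir→north, yielding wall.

Using maze.sense with dir→south, : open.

I invoke stack.push with x→south, : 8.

I call maze.move with dir→south, and get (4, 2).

I run maze.sense with dir→south, — result: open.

Using stack.push with x→south, → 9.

Invoking maze.move with dir→south, and observe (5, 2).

I use maze.sense with dir→south, and see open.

Using stack.push with x→south, and get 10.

I run maze.move with dir→south, and observe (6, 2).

I invoke maze.sense with dir→west, → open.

I call stack.push with x→west, and see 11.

I invoke maze.move with dir→west, and observe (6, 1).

I invoke maze.sense with dir→north, and get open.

Now I run stack.push with x→north, → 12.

Next I call maze.move with dir→north, — result: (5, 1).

I invoke maze.sense with dir→north, → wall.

Then maze.sense with dir→west, yielding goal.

I try maze.move with dir→west, : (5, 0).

Answer: (5, 0)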